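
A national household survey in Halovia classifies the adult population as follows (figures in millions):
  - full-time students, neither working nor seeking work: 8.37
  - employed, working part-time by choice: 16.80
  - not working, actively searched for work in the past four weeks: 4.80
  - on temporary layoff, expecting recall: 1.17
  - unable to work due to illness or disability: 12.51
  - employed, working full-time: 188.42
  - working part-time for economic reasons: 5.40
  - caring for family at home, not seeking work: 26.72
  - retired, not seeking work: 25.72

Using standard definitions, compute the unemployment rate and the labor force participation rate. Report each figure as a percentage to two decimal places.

Employed = 16.80 + 188.42 + 5.40 = 210.62 million (anyone who worked, including part-time for economic reasons, counts as employed).
Unemployed = 4.80 + 1.17 = 5.97 million (jobless and actively searching, or on temporary layoff).
Labor force = 210.62 + 5.97 = 216.59 million.
Not in labor force = 8.37 + 12.51 + 26.72 + 25.72 = 73.32 million (those not working and not actively searching are outside the labor force).
Civilian working-age population = 216.59 + 73.32 = 289.91 million.
Unemployment rate = 5.97 / 216.59 = 2.76%.
Labor force participation rate = 216.59 / 289.91 = 74.71%.

Unemployment rate ≈ 2.76%; labor force participation rate ≈ 74.71%.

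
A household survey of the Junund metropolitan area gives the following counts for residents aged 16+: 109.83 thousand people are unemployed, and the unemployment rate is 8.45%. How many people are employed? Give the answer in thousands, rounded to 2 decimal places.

Labor force = U / u = 109.83 / 0.0845 ≈ 1,299.76 thousand.
Employed = labor force − unemployed = 1,299.76 − 109.83 = 1,189.93 thousand.

About 1,189.93 thousand are employed.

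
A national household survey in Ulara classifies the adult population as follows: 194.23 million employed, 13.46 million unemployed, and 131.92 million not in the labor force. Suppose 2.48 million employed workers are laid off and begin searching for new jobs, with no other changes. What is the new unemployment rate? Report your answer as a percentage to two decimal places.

Initially, labor force = 194.23 + 13.46 = 207.69 million, so u = 13.46/207.69 = 6.48%.
After the change, employed falls and unemployed rises by 2.48; labor force unchanged → E = 191.75, U = 15.94, labor force = 207.69 million.
New unemployment rate = 15.94 / 207.69 = 7.67%.

New unemployment rate ≈ 7.67%.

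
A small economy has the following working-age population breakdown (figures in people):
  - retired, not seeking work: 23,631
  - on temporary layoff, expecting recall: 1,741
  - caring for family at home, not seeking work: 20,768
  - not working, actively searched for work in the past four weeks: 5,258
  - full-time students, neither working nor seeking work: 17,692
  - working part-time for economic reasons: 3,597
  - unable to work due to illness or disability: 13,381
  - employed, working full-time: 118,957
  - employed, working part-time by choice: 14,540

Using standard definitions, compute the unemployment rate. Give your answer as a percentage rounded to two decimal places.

Unemployment rate ≈ 4.86%.

Employed = 3,597 + 118,957 + 14,540 = 137,094 (anyone who worked, including part-time for economic reasons, counts as employed).
Unemployed = 1,741 + 5,258 = 6,999 (jobless and actively searching, or on temporary layoff).
Labor force = 137,094 + 6,999 = 144,093.
Unemployment rate = 6,999 / 144,093 = 4.86%.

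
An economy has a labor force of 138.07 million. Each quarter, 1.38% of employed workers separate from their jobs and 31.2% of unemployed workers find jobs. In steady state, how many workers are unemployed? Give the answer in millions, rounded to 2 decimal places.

About 5.85 million are unemployed in steady state.

Steady-state unemployment rate u* = s/(s+f) = 1.38/(1.38+31.2) = 0.042357.
Unemployed = u* × labor force = 0.042357 × 138.07 ≈ 5.85 million.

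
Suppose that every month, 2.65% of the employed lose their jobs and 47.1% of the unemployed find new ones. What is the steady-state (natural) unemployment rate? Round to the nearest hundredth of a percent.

At steady state the flows balance: s·E = f·U, so U/(E+U) = s/(s+f).
u* = 2.65 / (2.65 + 47.1) = 2.65 / 49.75 = 5.33%.

Steady-state unemployment rate ≈ 5.33%.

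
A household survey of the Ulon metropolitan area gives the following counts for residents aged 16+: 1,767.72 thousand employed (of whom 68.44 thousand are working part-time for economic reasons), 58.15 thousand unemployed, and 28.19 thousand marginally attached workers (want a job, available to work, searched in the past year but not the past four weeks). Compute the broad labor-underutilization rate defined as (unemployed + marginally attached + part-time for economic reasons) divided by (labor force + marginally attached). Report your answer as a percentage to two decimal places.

Labor force = 1,767.72 + 58.15 = 1,825.87 thousand.
Numerator = 58.15 + 28.19 + 68.44 = 154.78 thousand.
Denominator = 1,825.87 + 28.19 = 1,854.06 thousand.
Broad rate = 154.78 / 1,854.06 = 8.35%.

Broad underutilization rate ≈ 8.35%.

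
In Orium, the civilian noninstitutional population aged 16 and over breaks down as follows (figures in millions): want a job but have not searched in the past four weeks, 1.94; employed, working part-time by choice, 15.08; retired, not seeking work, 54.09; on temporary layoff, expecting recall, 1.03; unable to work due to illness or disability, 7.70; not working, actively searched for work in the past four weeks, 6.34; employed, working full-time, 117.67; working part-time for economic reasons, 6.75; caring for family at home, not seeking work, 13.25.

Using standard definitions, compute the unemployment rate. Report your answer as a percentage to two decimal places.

Employed = 15.08 + 117.67 + 6.75 = 139.50 million (anyone who worked, including part-time for economic reasons, counts as employed).
Unemployed = 1.03 + 6.34 = 7.37 million (jobless and actively searching, or on temporary layoff).
Labor force = 139.50 + 7.37 = 146.87 million.
Unemployment rate = 7.37 / 146.87 = 5.02%.

Unemployment rate ≈ 5.02%.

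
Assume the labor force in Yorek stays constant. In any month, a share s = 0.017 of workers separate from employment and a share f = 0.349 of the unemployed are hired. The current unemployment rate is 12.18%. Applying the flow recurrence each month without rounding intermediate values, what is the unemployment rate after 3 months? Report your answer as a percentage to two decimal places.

Unemployment rate after three months ≈ 6.57%.

With a fixed labor force, u_{t+1} = u_t + s·(1−u_t) − f·u_t = u_t·(1−s−f) + s.
Here 1−s−f = 0.634 and s = 0.017.
u_1 = 0.121800 × 0.634 + 0.017 = 0.094221.
u_2 = 0.094221 × 0.634 + 0.017 = 0.076736.
u_3 = 0.076736 × 0.634 + 0.017 = 0.065651.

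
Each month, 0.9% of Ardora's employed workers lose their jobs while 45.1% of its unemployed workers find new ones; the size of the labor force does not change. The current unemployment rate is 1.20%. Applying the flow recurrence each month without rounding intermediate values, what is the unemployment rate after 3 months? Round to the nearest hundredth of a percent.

Unemployment rate after three months ≈ 1.84%.

With a fixed labor force, u_{t+1} = u_t + s·(1−u_t) − f·u_t = u_t·(1−s−f) + s.
Here 1−s−f = 0.540 and s = 0.009.
u_1 = 0.012000 × 0.540 + 0.009 = 0.015480.
u_2 = 0.015480 × 0.540 + 0.009 = 0.017359.
u_3 = 0.017359 × 0.540 + 0.009 = 0.018374.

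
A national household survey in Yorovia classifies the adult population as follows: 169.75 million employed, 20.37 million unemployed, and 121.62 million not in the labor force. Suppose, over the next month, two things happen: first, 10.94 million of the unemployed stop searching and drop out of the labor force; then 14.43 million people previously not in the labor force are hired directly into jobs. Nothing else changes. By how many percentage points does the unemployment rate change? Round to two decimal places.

The unemployment rate changes by −5.84 percentage points.

Initially, labor force = 169.75 + 20.37 = 190.12 million, so u = 20.37/190.12 = 10.71%.
After the first change, unemployed and labor force both fall by 10.94 → E = 169.75, U = 9.43, labor force = 179.18 million.
After the second change, employed and labor force both rise by 14.43; unemployed unchanged → E = 184.18, U = 9.43, labor force = 193.61 million.
New unemployment rate = 9.43 / 193.61 = 4.87%.
Change = 4.87% − 10.71% = −5.84 percentage points.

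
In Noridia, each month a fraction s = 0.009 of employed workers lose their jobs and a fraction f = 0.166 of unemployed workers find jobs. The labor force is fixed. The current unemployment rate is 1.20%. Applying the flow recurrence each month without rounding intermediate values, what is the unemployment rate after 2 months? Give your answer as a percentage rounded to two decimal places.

With a fixed labor force, u_{t+1} = u_t + s·(1−u_t) − f·u_t = u_t·(1−s−f) + s.
Here 1−s−f = 0.825 and s = 0.009.
u_1 = 0.012000 × 0.825 + 0.009 = 0.018900.
u_2 = 0.018900 × 0.825 + 0.009 = 0.024592.

Unemployment rate after two months ≈ 2.46%.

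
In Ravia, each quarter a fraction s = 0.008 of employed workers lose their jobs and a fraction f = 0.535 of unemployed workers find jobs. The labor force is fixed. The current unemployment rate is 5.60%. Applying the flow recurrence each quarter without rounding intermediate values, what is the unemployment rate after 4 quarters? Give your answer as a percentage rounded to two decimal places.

With a fixed labor force, u_{t+1} = u_t + s·(1−u_t) − f·u_t = u_t·(1−s−f) + s.
Here 1−s−f = 0.457 and s = 0.008.
u_1 = 0.056000 × 0.457 + 0.008 = 0.033592.
u_2 = 0.033592 × 0.457 + 0.008 = 0.023352.
u_3 = 0.023352 × 0.457 + 0.008 = 0.018672.
u_4 = 0.018672 × 0.457 + 0.008 = 0.016533.

Unemployment rate after four quarters ≈ 1.65%.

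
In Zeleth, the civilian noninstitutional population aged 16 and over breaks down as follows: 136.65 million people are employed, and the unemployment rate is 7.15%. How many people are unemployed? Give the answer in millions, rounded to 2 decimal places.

Let U be the number unemployed. The labor force is E + U, and U/(E+U) = 0.0715.
So U = 0.0715 × 136.65 / (1 − 0.0715) = 9.7705 / 0.9285 ≈ 10.52 million.

About 10.52 million are unemployed.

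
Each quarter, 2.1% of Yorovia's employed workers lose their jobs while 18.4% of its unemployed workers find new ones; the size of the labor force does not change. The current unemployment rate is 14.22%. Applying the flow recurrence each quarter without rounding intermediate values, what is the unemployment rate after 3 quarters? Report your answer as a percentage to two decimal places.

With a fixed labor force, u_{t+1} = u_t + s·(1−u_t) − f·u_t = u_t·(1−s−f) + s.
Here 1−s−f = 0.795 and s = 0.021.
u_1 = 0.142200 × 0.795 + 0.021 = 0.134049.
u_2 = 0.134049 × 0.795 + 0.021 = 0.127569.
u_3 = 0.127569 × 0.795 + 0.021 = 0.122417.

Unemployment rate after three quarters ≈ 12.24%.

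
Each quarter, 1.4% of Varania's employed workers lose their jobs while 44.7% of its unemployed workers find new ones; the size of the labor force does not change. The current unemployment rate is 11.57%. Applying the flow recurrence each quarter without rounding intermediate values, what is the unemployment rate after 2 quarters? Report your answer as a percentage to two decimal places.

Unemployment rate after two quarters ≈ 5.52%.

With a fixed labor force, u_{t+1} = u_t + s·(1−u_t) − f·u_t = u_t·(1−s−f) + s.
Here 1−s−f = 0.539 and s = 0.014.
u_1 = 0.115700 × 0.539 + 0.014 = 0.076362.
u_2 = 0.076362 × 0.539 + 0.014 = 0.055159.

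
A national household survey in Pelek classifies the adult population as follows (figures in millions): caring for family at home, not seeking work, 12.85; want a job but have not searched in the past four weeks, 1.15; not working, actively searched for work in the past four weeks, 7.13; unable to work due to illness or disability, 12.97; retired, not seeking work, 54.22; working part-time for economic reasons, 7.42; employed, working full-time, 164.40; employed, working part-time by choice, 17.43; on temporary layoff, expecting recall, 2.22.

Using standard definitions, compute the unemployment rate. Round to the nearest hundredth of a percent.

Unemployment rate ≈ 4.71%.

Employed = 7.42 + 164.40 + 17.43 = 189.25 million (anyone who worked, including part-time for economic reasons, counts as employed).
Unemployed = 7.13 + 2.22 = 9.35 million (jobless and actively searching, or on temporary layoff).
Labor force = 189.25 + 9.35 = 198.60 million.
Unemployment rate = 9.35 / 198.60 = 4.71%.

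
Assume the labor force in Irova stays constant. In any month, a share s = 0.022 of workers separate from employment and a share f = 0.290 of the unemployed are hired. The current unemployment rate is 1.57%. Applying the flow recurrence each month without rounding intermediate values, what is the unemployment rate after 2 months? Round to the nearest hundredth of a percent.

Unemployment rate after two months ≈ 4.46%.

With a fixed labor force, u_{t+1} = u_t + s·(1−u_t) − f·u_t = u_t·(1−s−f) + s.
Here 1−s−f = 0.688 and s = 0.022.
u_1 = 0.015700 × 0.688 + 0.022 = 0.032802.
u_2 = 0.032802 × 0.688 + 0.022 = 0.044568.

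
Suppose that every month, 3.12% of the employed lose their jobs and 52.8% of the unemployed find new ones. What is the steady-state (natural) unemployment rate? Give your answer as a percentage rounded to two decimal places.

At steady state the flows balance: s·E = f·U, so U/(E+U) = s/(s+f).
u* = 3.12 / (3.12 + 52.8) = 3.12 / 55.92 = 5.58%.

Steady-state unemployment rate ≈ 5.58%.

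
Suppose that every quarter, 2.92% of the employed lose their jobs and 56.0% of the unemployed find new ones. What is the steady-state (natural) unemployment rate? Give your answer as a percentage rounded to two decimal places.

Steady-state unemployment rate ≈ 4.96%.

At steady state the flows balance: s·E = f·U, so U/(E+U) = s/(s+f).
u* = 2.92 / (2.92 + 56.0) = 2.92 / 58.92 = 4.96%.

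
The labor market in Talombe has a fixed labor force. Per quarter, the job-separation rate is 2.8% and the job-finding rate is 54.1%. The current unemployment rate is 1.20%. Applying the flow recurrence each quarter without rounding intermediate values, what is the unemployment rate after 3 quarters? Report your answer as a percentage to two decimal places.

With a fixed labor force, u_{t+1} = u_t + s·(1−u_t) − f·u_t = u_t·(1−s−f) + s.
Here 1−s−f = 0.431 and s = 0.028.
u_1 = 0.012000 × 0.431 + 0.028 = 0.033172.
u_2 = 0.033172 × 0.431 + 0.028 = 0.042297.
u_3 = 0.042297 × 0.431 + 0.028 = 0.046230.

Unemployment rate after three quarters ≈ 4.62%.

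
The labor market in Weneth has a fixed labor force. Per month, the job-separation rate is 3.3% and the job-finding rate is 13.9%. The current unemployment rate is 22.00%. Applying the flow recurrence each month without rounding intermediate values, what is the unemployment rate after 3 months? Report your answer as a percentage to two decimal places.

With a fixed labor force, u_{t+1} = u_t + s·(1−u_t) − f·u_t = u_t·(1−s−f) + s.
Here 1−s−f = 0.828 and s = 0.033.
u_1 = 0.220000 × 0.828 + 0.033 = 0.215160.
u_2 = 0.215160 × 0.828 + 0.033 = 0.211152.
u_3 = 0.211152 × 0.828 + 0.033 = 0.207834.

Unemployment rate after three months ≈ 20.78%.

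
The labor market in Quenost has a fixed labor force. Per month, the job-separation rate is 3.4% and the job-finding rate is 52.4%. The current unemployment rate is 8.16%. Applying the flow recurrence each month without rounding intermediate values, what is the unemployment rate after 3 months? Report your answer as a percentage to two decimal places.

Unemployment rate after three months ≈ 6.27%.

With a fixed labor force, u_{t+1} = u_t + s·(1−u_t) − f·u_t = u_t·(1−s−f) + s.
Here 1−s−f = 0.442 and s = 0.034.
u_1 = 0.081600 × 0.442 + 0.034 = 0.070067.
u_2 = 0.070067 × 0.442 + 0.034 = 0.064970.
u_3 = 0.064970 × 0.442 + 0.034 = 0.062717.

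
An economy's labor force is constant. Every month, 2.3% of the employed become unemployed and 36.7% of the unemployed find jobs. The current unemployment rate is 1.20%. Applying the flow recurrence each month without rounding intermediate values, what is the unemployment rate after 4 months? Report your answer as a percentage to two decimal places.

With a fixed labor force, u_{t+1} = u_t + s·(1−u_t) − f·u_t = u_t·(1−s−f) + s.
Here 1−s−f = 0.610 and s = 0.023.
u_1 = 0.012000 × 0.610 + 0.023 = 0.030320.
u_2 = 0.030320 × 0.610 + 0.023 = 0.041495.
u_3 = 0.041495 × 0.610 + 0.023 = 0.048312.
u_4 = 0.048312 × 0.610 + 0.023 = 0.052470.

Unemployment rate after four months ≈ 5.25%.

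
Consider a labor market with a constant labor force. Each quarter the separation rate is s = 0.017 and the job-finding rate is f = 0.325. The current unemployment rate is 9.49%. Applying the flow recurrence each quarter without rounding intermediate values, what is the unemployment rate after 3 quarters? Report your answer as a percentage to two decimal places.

With a fixed labor force, u_{t+1} = u_t + s·(1−u_t) − f·u_t = u_t·(1−s−f) + s.
Here 1−s−f = 0.658 and s = 0.017.
u_1 = 0.094900 × 0.658 + 0.017 = 0.079444.
u_2 = 0.079444 × 0.658 + 0.017 = 0.069274.
u_3 = 0.069274 × 0.658 + 0.017 = 0.062582.

Unemployment rate after three quarters ≈ 6.26%.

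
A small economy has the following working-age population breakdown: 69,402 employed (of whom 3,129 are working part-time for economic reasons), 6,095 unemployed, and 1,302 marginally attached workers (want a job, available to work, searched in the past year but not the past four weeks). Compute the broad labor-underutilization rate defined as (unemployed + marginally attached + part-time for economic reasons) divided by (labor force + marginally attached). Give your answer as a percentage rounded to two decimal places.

Labor force = 69,402 + 6,095 = 75,497.
Numerator = 6,095 + 1,302 + 3,129 = 10,526.
Denominator = 75,497 + 1,302 = 76,799.
Broad rate = 10,526 / 76,799 = 13.71%.

Broad underutilization rate ≈ 13.71%.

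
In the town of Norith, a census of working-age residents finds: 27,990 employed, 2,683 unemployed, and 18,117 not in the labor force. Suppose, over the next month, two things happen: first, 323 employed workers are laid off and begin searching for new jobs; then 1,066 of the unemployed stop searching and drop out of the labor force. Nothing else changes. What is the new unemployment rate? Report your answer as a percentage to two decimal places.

Initially, labor force = 27,990 + 2,683 = 30,673, so u = 2,683/30,673 = 8.75%.
After the first change, employed falls and unemployed rises by 323; labor force unchanged → E = 27,667, U = 3,006, labor force = 30,673.
After the second change, unemployed and labor force both fall by 1,066 → E = 27,667, U = 1,940, labor force = 29,607.
New unemployment rate = 1,940 / 29,607 = 6.55%.

New unemployment rate ≈ 6.55%.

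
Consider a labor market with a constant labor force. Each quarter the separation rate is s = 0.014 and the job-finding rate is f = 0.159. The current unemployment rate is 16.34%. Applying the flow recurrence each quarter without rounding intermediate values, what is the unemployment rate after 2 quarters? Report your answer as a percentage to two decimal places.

With a fixed labor force, u_{t+1} = u_t + s·(1−u_t) − f·u_t = u_t·(1−s−f) + s.
Here 1−s−f = 0.827 and s = 0.014.
u_1 = 0.163400 × 0.827 + 0.014 = 0.149132.
u_2 = 0.149132 × 0.827 + 0.014 = 0.137332.

Unemployment rate after two quarters ≈ 13.73%.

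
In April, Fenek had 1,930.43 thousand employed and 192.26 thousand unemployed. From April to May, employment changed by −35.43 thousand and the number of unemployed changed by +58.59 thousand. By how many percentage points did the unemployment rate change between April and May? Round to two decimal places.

The unemployment rate changed by +2.63 percentage points.

April: labor force = 1,930.43 + 192.26 = 2,122.69; u = 192.26/2,122.69 = 9.06%.
May: labor force = 1,895.00 + 250.85 = 2,145.85; u = 250.85/2,145.85 = 11.69%.
Change = 11.69% − 9.06% = +2.63 pp.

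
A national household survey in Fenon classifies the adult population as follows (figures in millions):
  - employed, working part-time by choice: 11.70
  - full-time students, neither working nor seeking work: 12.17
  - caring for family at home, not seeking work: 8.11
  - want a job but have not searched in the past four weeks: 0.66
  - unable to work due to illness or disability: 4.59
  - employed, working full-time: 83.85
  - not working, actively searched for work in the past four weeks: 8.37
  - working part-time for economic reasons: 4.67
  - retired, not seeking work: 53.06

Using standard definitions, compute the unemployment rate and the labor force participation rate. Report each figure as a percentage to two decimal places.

Unemployment rate ≈ 7.71%; labor force participation rate ≈ 58.01%.

Employed = 11.70 + 83.85 + 4.67 = 100.22 million (anyone who worked, including part-time for economic reasons, counts as employed).
Unemployed = 8.37 million.
Labor force = 100.22 + 8.37 = 108.59 million.
Not in labor force = 12.17 + 8.11 + 0.66 + 4.59 + 53.06 = 78.59 million (those not working and not actively searching are outside the labor force — including those who want a job but have given up searching).
Civilian working-age population = 108.59 + 78.59 = 187.18 million.
Unemployment rate = 8.37 / 108.59 = 7.71%.
Labor force participation rate = 108.59 / 187.18 = 58.01%.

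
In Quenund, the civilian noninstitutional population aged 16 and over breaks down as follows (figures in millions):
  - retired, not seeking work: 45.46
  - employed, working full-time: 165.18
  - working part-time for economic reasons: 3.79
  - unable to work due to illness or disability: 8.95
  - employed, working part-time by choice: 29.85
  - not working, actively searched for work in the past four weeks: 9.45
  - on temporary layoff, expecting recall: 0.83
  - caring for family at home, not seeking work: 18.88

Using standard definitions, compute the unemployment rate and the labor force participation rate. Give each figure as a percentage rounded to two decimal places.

Unemployment rate ≈ 4.92%; labor force participation rate ≈ 74.05%.

Employed = 165.18 + 3.79 + 29.85 = 198.82 million (anyone who worked, including part-time for economic reasons, counts as employed).
Unemployed = 9.45 + 0.83 = 10.28 million (jobless and actively searching, or on temporary layoff).
Labor force = 198.82 + 10.28 = 209.10 million.
Not in labor force = 45.46 + 8.95 + 18.88 = 73.29 million (those not working and not actively searching are outside the labor force).
Civilian working-age population = 209.10 + 73.29 = 282.39 million.
Unemployment rate = 10.28 / 209.10 = 4.92%.
Labor force participation rate = 209.10 / 282.39 = 74.05%.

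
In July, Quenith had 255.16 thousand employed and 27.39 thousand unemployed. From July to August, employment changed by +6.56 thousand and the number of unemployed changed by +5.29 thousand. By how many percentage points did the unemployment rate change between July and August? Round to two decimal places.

July: labor force = 255.16 + 27.39 = 282.55; u = 27.39/282.55 = 9.69%.
August: labor force = 261.72 + 32.68 = 294.40; u = 32.68/294.40 = 11.10%.
Change = 11.10% − 9.69% = +1.41 pp.

The unemployment rate changed by +1.41 percentage points.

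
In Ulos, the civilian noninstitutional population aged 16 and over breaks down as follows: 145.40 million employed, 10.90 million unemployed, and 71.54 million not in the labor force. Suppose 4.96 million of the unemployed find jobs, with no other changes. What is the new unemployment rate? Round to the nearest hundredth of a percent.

Initially, labor force = 145.40 + 10.90 = 156.30 million, so u = 10.90/156.30 = 6.97%.
After the change, unemployed falls and employed rises by 4.96; labor force unchanged → E = 150.36, U = 5.94, labor force = 156.30 million.
New unemployment rate = 5.94 / 156.30 = 3.80%.

New unemployment rate ≈ 3.80%.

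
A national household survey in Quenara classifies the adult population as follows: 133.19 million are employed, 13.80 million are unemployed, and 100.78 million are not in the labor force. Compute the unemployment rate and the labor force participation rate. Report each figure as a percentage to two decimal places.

Labor force = employed + unemployed = 133.19 + 13.80 = 146.99 million.
Working-age population = 146.99 + 100.78 = 247.77 million.
Unemployment rate = 13.80 / 146.99 = 9.39%.
Labor force participation rate = 146.99 / 247.77 = 59.33%.

Unemployment rate ≈ 9.39%; labor force participation rate ≈ 59.33%.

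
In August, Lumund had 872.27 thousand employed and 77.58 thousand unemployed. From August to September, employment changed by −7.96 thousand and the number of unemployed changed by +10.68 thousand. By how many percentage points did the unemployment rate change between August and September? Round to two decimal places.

The unemployment rate changed by +1.10 percentage points.

August: labor force = 872.27 + 77.58 = 949.85; u = 77.58/949.85 = 8.17%.
September: labor force = 864.31 + 88.26 = 952.57; u = 88.26/952.57 = 9.27%.
Change = 9.27% − 8.17% = +1.10 pp.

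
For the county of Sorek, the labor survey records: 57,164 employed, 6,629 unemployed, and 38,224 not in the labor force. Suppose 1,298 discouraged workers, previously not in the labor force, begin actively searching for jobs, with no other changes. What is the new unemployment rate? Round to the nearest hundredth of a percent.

Initially, labor force = 57,164 + 6,629 = 63,793, so u = 6,629/63,793 = 10.39%.
After the change, unemployed and labor force both rise by 1,298 → E = 57,164, U = 7,927, labor force = 65,091.
New unemployment rate = 7,927 / 65,091 = 12.18%.

New unemployment rate ≈ 12.18%.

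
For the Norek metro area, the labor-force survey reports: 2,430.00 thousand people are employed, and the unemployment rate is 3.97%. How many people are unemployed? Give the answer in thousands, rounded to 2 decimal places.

About 100.46 thousand are unemployed.

Let U be the number unemployed. The labor force is E + U, and U/(E+U) = 0.0397.
So U = 0.0397 × 2,430.00 / (1 − 0.0397) = 96.4710 / 0.9603 ≈ 100.46 thousand.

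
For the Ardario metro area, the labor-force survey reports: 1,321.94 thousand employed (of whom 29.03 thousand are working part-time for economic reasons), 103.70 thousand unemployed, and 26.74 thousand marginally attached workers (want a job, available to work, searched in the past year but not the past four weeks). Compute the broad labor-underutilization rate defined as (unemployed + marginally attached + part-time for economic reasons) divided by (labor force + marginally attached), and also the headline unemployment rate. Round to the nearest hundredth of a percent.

Broad underutilization rate ≈ 10.98%; headline unemployment rate ≈ 7.27%.

Labor force = 1,321.94 + 103.70 = 1,425.64 thousand.
Numerator = 103.70 + 26.74 + 29.03 = 159.47 thousand.
Denominator = 1,425.64 + 26.74 = 1,452.38 thousand.
Broad rate = 159.47 / 1,452.38 = 10.98%.
Headline unemployment rate = 103.70 / 1,425.64 = 7.27%.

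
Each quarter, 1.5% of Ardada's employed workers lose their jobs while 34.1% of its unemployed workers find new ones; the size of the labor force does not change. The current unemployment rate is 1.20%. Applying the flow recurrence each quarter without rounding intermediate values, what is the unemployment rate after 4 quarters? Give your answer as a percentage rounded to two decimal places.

Unemployment rate after four quarters ≈ 3.70%.

With a fixed labor force, u_{t+1} = u_t + s·(1−u_t) − f·u_t = u_t·(1−s−f) + s.
Here 1−s−f = 0.644 and s = 0.015.
u_1 = 0.012000 × 0.644 + 0.015 = 0.022728.
u_2 = 0.022728 × 0.644 + 0.015 = 0.029637.
u_3 = 0.029637 × 0.644 + 0.015 = 0.034086.
u_4 = 0.034086 × 0.644 + 0.015 = 0.036951.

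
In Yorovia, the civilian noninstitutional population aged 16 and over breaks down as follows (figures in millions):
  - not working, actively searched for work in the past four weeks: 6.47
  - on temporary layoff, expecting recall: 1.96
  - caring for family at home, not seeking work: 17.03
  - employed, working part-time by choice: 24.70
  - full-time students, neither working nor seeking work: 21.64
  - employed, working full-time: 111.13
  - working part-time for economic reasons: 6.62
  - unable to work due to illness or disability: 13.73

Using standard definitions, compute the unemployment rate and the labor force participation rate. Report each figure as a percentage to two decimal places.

Unemployment rate ≈ 5.59%; labor force participation rate ≈ 74.22%.

Employed = 24.70 + 111.13 + 6.62 = 142.45 million (anyone who worked, including part-time for economic reasons, counts as employed).
Unemployed = 6.47 + 1.96 = 8.43 million (jobless and actively searching, or on temporary layoff).
Labor force = 142.45 + 8.43 = 150.88 million.
Not in labor force = 17.03 + 21.64 + 13.73 = 52.40 million (those not working and not actively searching are outside the labor force).
Civilian working-age population = 150.88 + 52.40 = 203.28 million.
Unemployment rate = 8.43 / 150.88 = 5.59%.
Labor force participation rate = 150.88 / 203.28 = 74.22%.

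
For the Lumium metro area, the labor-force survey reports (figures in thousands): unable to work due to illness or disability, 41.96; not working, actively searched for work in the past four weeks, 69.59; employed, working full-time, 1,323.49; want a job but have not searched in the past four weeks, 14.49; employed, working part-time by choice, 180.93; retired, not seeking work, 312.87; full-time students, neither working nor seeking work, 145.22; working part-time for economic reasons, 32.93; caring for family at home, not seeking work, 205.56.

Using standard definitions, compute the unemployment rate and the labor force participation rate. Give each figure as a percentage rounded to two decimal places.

Unemployment rate ≈ 4.33%; labor force participation rate ≈ 69.06%.

Employed = 1,323.49 + 180.93 + 32.93 = 1,537.35 thousand (anyone who worked, including part-time for economic reasons, counts as employed).
Unemployed = 69.59 thousand.
Labor force = 1,537.35 + 69.59 = 1,606.94 thousand.
Not in labor force = 41.96 + 14.49 + 312.87 + 145.22 + 205.56 = 720.10 thousand (those not working and not actively searching are outside the labor force — including those who want a job but have given up searching).
Civilian working-age population = 1,606.94 + 720.10 = 2,327.04 thousand.
Unemployment rate = 69.59 / 1,606.94 = 4.33%.
Labor force participation rate = 1,606.94 / 2,327.04 = 69.06%.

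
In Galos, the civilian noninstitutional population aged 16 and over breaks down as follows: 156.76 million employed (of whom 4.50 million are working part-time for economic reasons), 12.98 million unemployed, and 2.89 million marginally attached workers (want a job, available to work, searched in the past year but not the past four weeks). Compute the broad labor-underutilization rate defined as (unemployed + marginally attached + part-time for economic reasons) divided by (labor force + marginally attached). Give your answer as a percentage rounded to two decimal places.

Broad underutilization rate ≈ 11.80%.

Labor force = 156.76 + 12.98 = 169.74 million.
Numerator = 12.98 + 2.89 + 4.50 = 20.37 million.
Denominator = 169.74 + 2.89 = 172.63 million.
Broad rate = 20.37 / 172.63 = 11.80%.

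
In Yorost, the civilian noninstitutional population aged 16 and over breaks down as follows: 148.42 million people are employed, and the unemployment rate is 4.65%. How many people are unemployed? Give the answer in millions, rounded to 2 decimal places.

Let U be the number unemployed. The labor force is E + U, and U/(E+U) = 0.0465.
So U = 0.0465 × 148.42 / (1 − 0.0465) = 6.9015 / 0.9535 ≈ 7.24 million.

About 7.24 million are unemployed.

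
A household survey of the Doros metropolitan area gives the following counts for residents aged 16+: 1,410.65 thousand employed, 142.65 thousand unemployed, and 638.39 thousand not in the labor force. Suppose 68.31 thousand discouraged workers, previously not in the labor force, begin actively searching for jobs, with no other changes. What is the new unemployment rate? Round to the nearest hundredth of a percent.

Initially, labor force = 1,410.65 + 142.65 = 1,553.30 thousand, so u = 142.65/1,553.30 = 9.18%.
After the change, unemployed and labor force both rise by 68.31 → E = 1,410.65, U = 210.96, labor force = 1,621.61 thousand.
New unemployment rate = 210.96 / 1,621.61 = 13.01%.

New unemployment rate ≈ 13.01%.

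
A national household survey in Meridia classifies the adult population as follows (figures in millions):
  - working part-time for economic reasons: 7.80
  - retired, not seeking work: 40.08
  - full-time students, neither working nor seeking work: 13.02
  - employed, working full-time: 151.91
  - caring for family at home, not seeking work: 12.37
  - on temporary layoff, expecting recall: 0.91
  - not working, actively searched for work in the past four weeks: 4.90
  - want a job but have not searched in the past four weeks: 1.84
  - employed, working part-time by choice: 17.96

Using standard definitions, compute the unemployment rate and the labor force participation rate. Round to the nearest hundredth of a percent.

Unemployment rate ≈ 3.17%; labor force participation rate ≈ 73.16%.

Employed = 7.80 + 151.91 + 17.96 = 177.67 million (anyone who worked, including part-time for economic reasons, counts as employed).
Unemployed = 0.91 + 4.90 = 5.81 million (jobless and actively searching, or on temporary layoff).
Labor force = 177.67 + 5.81 = 183.48 million.
Not in labor force = 40.08 + 13.02 + 12.37 + 1.84 = 67.31 million (those not working and not actively searching are outside the labor force — including those who want a job but have given up searching).
Civilian working-age population = 183.48 + 67.31 = 250.79 million.
Unemployment rate = 5.81 / 183.48 = 3.17%.
Labor force participation rate = 183.48 / 250.79 = 73.16%.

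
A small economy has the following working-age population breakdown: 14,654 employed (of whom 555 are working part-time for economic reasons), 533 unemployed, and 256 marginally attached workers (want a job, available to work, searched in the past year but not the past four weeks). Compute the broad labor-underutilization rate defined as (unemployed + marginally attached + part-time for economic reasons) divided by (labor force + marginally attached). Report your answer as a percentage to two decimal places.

Labor force = 14,654 + 533 = 15,187.
Numerator = 533 + 256 + 555 = 1,344.
Denominator = 15,187 + 256 = 15,443.
Broad rate = 1,344 / 15,443 = 8.70%.

Broad underutilization rate ≈ 8.70%.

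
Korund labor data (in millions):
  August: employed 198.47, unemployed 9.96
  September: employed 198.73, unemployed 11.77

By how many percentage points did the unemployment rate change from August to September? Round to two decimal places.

August: labor force = 198.47 + 9.96 = 208.43; u = 9.96/208.43 = 4.78%.
September: labor force = 198.73 + 11.77 = 210.50; u = 11.77/210.50 = 5.59%.
Change = 5.59% − 4.78% = +0.81 pp.

The unemployment rate changed by +0.81 percentage points.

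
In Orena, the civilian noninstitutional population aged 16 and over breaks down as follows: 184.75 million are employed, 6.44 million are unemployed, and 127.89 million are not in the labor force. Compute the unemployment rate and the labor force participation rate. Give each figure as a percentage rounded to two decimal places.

Unemployment rate ≈ 3.37%; labor force participation rate ≈ 59.92%.

Labor force = employed + unemployed = 184.75 + 6.44 = 191.19 million.
Working-age population = 191.19 + 127.89 = 319.08 million.
Unemployment rate = 6.44 / 191.19 = 3.37%.
Labor force participation rate = 191.19 / 319.08 = 59.92%.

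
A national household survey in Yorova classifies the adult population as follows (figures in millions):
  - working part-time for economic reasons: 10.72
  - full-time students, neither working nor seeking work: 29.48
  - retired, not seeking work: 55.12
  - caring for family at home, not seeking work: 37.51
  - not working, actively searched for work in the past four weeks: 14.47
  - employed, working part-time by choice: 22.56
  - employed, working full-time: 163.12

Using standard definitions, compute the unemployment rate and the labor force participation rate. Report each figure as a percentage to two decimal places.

Employed = 10.72 + 22.56 + 163.12 = 196.40 million (anyone who worked, including part-time for economic reasons, counts as employed).
Unemployed = 14.47 million.
Labor force = 196.40 + 14.47 = 210.87 million.
Not in labor force = 29.48 + 55.12 + 37.51 = 122.11 million (those not working and not actively searching are outside the labor force).
Civilian working-age population = 210.87 + 122.11 = 332.98 million.
Unemployment rate = 14.47 / 210.87 = 6.86%.
Labor force participation rate = 210.87 / 332.98 = 63.33%.

Unemployment rate ≈ 6.86%; labor force participation rate ≈ 63.33%.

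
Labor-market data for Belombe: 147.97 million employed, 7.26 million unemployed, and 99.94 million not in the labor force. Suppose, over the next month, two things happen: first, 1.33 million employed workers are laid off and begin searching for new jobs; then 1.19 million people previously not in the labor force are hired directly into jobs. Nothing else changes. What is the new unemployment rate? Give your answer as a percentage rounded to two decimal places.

Initially, labor force = 147.97 + 7.26 = 155.23 million, so u = 7.26/155.23 = 4.68%.
After the first change, employed falls and unemployed rises by 1.33; labor force unchanged → E = 146.64, U = 8.59, labor force = 155.23 million.
After the second change, employed and labor force both rise by 1.19; unemployed unchanged → E = 147.83, U = 8.59, labor force = 156.42 million.
New unemployment rate = 8.59 / 156.42 = 5.49%.

New unemployment rate ≈ 5.49%.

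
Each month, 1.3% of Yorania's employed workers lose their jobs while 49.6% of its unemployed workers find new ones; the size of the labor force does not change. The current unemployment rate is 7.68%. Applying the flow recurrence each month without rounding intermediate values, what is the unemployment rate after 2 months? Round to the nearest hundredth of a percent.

With a fixed labor force, u_{t+1} = u_t + s·(1−u_t) − f·u_t = u_t·(1−s−f) + s.
Here 1−s−f = 0.491 and s = 0.013.
u_1 = 0.076800 × 0.491 + 0.013 = 0.050709.
u_2 = 0.050709 × 0.491 + 0.013 = 0.037898.

Unemployment rate after two months ≈ 3.79%.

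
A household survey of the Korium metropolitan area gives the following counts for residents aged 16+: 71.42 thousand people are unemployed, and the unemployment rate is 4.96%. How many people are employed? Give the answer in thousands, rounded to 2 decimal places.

About 1,368.50 thousand are employed.

Labor force = U / u = 71.42 / 0.0496 ≈ 1,439.92 thousand.
Employed = labor force − unemployed = 1,439.92 − 71.42 = 1,368.50 thousand.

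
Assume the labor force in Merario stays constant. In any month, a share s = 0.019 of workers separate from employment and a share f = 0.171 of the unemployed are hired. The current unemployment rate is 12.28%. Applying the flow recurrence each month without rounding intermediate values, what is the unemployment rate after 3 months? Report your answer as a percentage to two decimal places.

Unemployment rate after three months ≈ 11.21%.

With a fixed labor force, u_{t+1} = u_t + s·(1−u_t) − f·u_t = u_t·(1−s−f) + s.
Here 1−s−f = 0.810 and s = 0.019.
u_1 = 0.122800 × 0.810 + 0.019 = 0.118468.
u_2 = 0.118468 × 0.810 + 0.019 = 0.114959.
u_3 = 0.114959 × 0.810 + 0.019 = 0.112117.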